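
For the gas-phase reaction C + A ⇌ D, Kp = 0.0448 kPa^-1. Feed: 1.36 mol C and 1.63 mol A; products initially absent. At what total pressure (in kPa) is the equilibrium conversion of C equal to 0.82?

P = 370 kPa

Basis: 1.36 mol C initially; let X = conversion of C. Extent ξ = 1.36X.
At extent ξ: n_C = 1.36 − 1.36X; n_A = 1.63 − 1.36X; n_D = 1.36X.
n_T = Σnᵢ = 2.99 − 1.36X.
Kp = p_D / (p_C p_A) with p_i = (n_i/n_T)·P.
At X = 0.82: the mole-fraction product g(X) = Π y_i^ν_i = 16.59. Since Kp = g(X)·P^{-1}, P = (g/Kp)^(1/1) = (16.59/0.0448)^(1/1) = 370 kPa.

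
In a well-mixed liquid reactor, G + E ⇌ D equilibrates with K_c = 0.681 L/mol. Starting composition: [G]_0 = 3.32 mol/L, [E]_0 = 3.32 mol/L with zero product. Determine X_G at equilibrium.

Let X = conversion of G; extent ξ = 3.32·X mol/L.
Concentrations: [G] = 3.32 − 3.32X; [E] = 3.32 − 3.32X; [D] = 3.32X.
K_c = [D] / ([G] [E]).
Solving K_c = 0.681 for X ∈ (0,1): X = 0.520.

X = 0.520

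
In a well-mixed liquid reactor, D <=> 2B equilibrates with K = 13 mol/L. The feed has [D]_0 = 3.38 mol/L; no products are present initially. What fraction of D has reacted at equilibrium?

Let X = conversion of D; extent ξ = 3.38·X mol/L.
Concentrations: [D] = 3.38 − 3.38X; [B] = 6.76X.
K = [B]^2 / ([D]).
Setting equal to 13 and solving for X on (0,1) gives X = 0.611.

X = 0.611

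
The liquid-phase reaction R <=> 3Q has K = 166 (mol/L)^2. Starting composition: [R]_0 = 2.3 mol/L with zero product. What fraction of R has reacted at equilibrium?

Let X = conversion of R; extent ξ = 2.3·X mol/L.
Concentrations: [R] = 2.3 − 2.3X; [Q] = 6.9X.
K = [Q]^3 / ([R]).
This equals 166 at X = 0.702 (the root in 0 < X < 1).

X = 0.702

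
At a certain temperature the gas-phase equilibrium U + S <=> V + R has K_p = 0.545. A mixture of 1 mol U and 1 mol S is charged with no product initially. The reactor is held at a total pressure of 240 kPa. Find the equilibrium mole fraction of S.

Take 1 mol U as basis and let X be its fractional conversion, so ξ = X.
Species balance: n_U = 1 − X; n_S = 1 − X; n_V = X; n_R = X.
Total moles n_T = 2 (Δν = 0, constant).
With p_i = (n_i/n_T)P, K_p = p_V p_R / (p_U p_S).
Equating to 0.545 and solving on 0 < X < 1: X = 0.425.
Then n_S = 0.575, n_T = 2, so y_S = 0.288.

y_S = 0.288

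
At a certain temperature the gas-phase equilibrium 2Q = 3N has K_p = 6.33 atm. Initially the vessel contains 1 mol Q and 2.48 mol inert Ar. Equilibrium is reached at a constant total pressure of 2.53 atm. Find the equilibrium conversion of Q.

X = 0.672

Take 1 mol Q as basis and let X be its fractional conversion, so ξ = 0.5X.
Species balance: n_Q = 1 − X; n_N = 1.5X; n_I = 2.48 (inert).
Total moles n_T = 3.48 + 0.5X.
Mole fractions y_i = n_i/n_T; K_p = p_N^3 / (p_Q^2) with p_i = y_i·P.
Substituting and setting equal to 6.33 atm gives a polynomial in X; the root in (0,1) is X = 0.672.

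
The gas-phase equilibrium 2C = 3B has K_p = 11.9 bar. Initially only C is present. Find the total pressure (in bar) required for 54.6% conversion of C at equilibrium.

P = 5.68 bar

Basis: 1 mol C initially; let X = conversion of C. Extent ξ = 0.5X.
Species balance: n_C = 1 − X; n_B = 1.5X.
Summing: n_T = 1 + 0.5X.
K_p = p_B^3 / (p_C^2) with p_i = (n_i/n_T)·P.
At X = 0.546: the mole-fraction product g(X) = Π y_i^ν_i = 2.094. Since K_p = g(X)·P^{1}, P = (K_p/g)^(1/1) = (11.9/2.094)^(1/1) = 5.68 bar.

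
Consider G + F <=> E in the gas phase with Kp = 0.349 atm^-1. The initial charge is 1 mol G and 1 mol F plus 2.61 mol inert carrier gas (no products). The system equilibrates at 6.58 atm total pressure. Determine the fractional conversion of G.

Take 1 mol G as basis and let X be its fractional conversion, so ξ = X.
At extent ξ: n_G = 1 − X; n_F = 1 − X; n_E = X; n_I = 2.61 (inert).
Summing: n_T = 4.61 − X.
With p_i = (n_i/n_T)P, Kp = p_E / (p_G p_F).
This yields a degree-2 equation in X; solving on (0,1), X = 0.277.

X = 0.277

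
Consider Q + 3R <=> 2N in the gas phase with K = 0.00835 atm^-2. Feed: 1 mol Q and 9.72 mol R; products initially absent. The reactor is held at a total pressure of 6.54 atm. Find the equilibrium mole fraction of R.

y_R = 0.845

Basis: 1 mol Q initially; let X = conversion of Q. Extent ξ = X.
Moles: n_Q = 1 − X; n_R = 9.72 − 3X; n_N = 2X.
n_T = Σnᵢ = 10.7 − 2X.
With p_i = (n_i/n_T)P, K = p_N^2 / (p_Q p_R^3).
Substituting and setting equal to 0.00835 atm^-2 gives a polynomial in X; the root in (0,1) is X = 0.507.
Then n_R = 8.2, n_T = 9.71, so y_R = 0.845.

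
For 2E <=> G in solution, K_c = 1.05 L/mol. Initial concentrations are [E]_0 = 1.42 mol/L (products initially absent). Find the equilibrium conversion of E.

Let X = conversion of E; extent ξ = 1.42X/2 mol/L.
Concentrations: [E] = 1.42 − 1.42X; [G] = 0.71X.
K_c = [G] / ([E]^2).
Setting equal to 1.05 and solving for X on (0,1) gives X = 0.565.

X = 0.565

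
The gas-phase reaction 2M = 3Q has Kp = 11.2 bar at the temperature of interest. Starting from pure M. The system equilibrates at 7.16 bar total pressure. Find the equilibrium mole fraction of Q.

y_Q = 0.615

Basis: 1 mol M initially; let X = conversion of M. Extent ξ = 0.5X.
Mole table: n_M = 1 − X; n_Q = 1.5X.
Summing: n_T = 1 + 0.5X.
y_i = n_i/n_T, p_i = y_i·P. Kp = p_Q^3 / (p_M^2).
This yields a degree-3 equation in X; solving on (0,1), X = 0.515.
Then n_Q = 0.773, n_T = 1.26, so y_Q = 0.615.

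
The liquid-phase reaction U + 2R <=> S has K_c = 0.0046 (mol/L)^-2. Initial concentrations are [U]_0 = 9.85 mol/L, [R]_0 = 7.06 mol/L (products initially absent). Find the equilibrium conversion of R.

Let X = conversion of R; extent ξ = 7.06X/2 mol/L.
Concentrations: [U] = 9.85 − 3.53X; [R] = 7.06 − 7.06X; [S] = 3.53X.
K_c = [S] / ([U] [R]^2).
Equating to 0.0046 (mol/L)^-2: the physical root is X = 0.289.

X = 0.289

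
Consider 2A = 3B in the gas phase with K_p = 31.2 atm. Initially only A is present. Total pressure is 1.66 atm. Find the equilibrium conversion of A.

Take 1 mol A as basis and let X be its fractional conversion, so ξ = 0.5X.
Species balance: n_A = 1 − X; n_B = 1.5X.
Total moles n_T = 1 + 0.5X.
Mole fractions y_i = n_i/n_T; K_p = p_B^3 / (p_A^2) with p_i = y_i·P.
Equating to 31.2 atm and solving on 0 < X < 1: X = 0.761.

X = 0.761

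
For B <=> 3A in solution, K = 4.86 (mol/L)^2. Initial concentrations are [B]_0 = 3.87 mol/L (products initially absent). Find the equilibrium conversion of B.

Let X = conversion of B; extent ξ = 3.87·X mol/L.
Concentrations: [B] = 3.87 − 3.87X; [A] = 11.6X.
K = [A]^3 / ([B]).
Equating to 4.86 (mol/L)^2: the physical root is X = 0.212.

X = 0.212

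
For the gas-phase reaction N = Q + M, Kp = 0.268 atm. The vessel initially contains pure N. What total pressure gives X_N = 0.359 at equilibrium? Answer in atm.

P = 1.81 atm

Take 1 mol N as basis and let X be its fractional conversion, so ξ = X.
At extent ξ: n_N = 1 − X; n_Q = X; n_M = X.
Summing: n_T = 1 + X.
Kp = p_Q p_M / (p_N) with p_i = (n_i/n_T)·P.
At X = 0.359: the mole-fraction product g(X) = Π y_i^ν_i = 0.1479. Since Kp = g(X)·P^{1}, P = (Kp/g)^(1/1) = (0.268/0.1479)^(1/1) = 1.81 atm.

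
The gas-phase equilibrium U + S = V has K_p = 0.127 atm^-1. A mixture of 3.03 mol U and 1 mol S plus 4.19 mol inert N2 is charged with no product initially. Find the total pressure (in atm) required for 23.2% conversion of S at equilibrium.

Take 1 mol S as basis and let X be its fractional conversion, so ξ = X.
At extent ξ: n_U = 3.03 − X; n_S = 1 − X; n_V = X; n_I = 4.19 (inert).
Summing: n_T = 8.22 − X.
K_p = p_V / (p_U p_S) with p_i = (n_i/n_T)·P.
At X = 0.232: the mole-fraction product g(X) = Π y_i^ν_i = 0.8624. Since K_p = g(X)·P^{-1}, P = (g/K_p)^(1/1) = (0.8624/0.127)^(1/1) = 6.79 atm.

P = 6.79 atm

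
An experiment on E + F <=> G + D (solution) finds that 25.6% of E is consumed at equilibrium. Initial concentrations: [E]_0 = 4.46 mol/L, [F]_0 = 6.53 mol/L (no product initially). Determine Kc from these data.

Let X = conversion of E.
Concentrations: [E] = 4.46 − 4.46X; [F] = 6.53 − 4.46X; [G] = 4.46X; [D] = 4.46X.
At X = 0.256: [E] = 3.32, [F] = 5.39, [G] = 1.14, [D] = 1.14.
Kc = [G] [D] / ([E] [F]) = 0.0729.

Kc = 0.0729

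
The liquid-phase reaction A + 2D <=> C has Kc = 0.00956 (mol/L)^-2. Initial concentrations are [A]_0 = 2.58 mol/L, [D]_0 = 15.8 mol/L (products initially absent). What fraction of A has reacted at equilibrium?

Let X = conversion of A; extent ξ = 2.58·X mol/L.
Concentrations: [A] = 2.58 − 2.58X; [D] = 15.8 − 5.16X; [C] = 2.58X.
Kc = [C] / ([A] [D]^2).
Equating to 0.00956 (mol/L)^-2: the physical root is X = 0.606.

X = 0.606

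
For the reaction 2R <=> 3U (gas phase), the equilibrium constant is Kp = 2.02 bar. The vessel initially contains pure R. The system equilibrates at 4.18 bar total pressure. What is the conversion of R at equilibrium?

X = 0.397

Basis: 1 mol R initially; let X = conversion of R. Extent ξ = 0.5X.
Mole table: n_R = 1 − X; n_U = 1.5X.
Summing: n_T = 1 + 0.5X.
Mole fractions y_i = n_i/n_T; Kp = p_U^3 / (p_R^2) with p_i = y_i·P.
This yields a degree-3 equation in X; solving on (0,1), X = 0.397.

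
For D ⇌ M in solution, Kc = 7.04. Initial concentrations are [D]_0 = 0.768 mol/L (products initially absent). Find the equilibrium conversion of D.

X = 0.876

Let X = conversion of D; extent ξ = 0.768·X mol/L.
Concentrations: [D] = 0.768 − 0.768X; [M] = 0.768X.
Kc = [M] / ([D]).
Setting equal to 7.04 and solving for X on (0,1) gives X = 0.876.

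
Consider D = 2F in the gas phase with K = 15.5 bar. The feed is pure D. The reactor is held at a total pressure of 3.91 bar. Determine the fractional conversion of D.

Take 1 mol D as basis and let X be its fractional conversion, so ξ = X.
At extent ξ: n_D = 1 − X; n_F = 2X.
Total moles n_T = 1 + X.
Mole fractions y_i = n_i/n_T; K = p_F^2 / (p_D) with p_i = y_i·P.
Substituting and setting equal to 15.5 bar gives a polynomial in X; the root in (0,1) is X = 0.706.

X = 0.706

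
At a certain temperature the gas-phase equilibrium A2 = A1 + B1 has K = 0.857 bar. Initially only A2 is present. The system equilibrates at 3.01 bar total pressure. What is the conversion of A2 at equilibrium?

Let X = conversion of A2 (basis 1 mol A2); extent of reaction ξ = X.
Mole table: n_A2 = 1 − X; n_A1 = X; n_B1 = X.
Total moles n_T = 1 + X.
With p_i = (n_i/n_T)P, K = p_A1 p_B1 / (p_A2).
Equating to 0.857 bar and solving on 0 < X < 1: X = 0.471.

X = 0.471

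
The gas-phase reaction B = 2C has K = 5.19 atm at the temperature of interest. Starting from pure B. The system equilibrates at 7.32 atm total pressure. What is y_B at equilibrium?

Take 1 mol B as basis and let X be its fractional conversion, so ξ = X.
Moles: n_B = 1 − X; n_C = 2X.
Summing: n_T = 1 + X.
With p_i = (n_i/n_T)P, K = p_C^2 / (p_B).
Setting this equal to 5.19 atm and taking the physical root (0 < X < 1) gives X = 0.388.
Then n_B = 0.612, n_T = 1.39, so y_B = 0.441.

y_B = 0.441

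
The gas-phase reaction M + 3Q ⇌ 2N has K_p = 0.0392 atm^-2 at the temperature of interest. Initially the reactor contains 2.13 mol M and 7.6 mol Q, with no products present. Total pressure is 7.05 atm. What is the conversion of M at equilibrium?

Basis: 2.13 mol M initially; let X = conversion of M. Extent ξ = 2.13X.
Moles: n_M = 2.13 − 2.13X; n_Q = 7.6 − 6.39X; n_N = 4.26X.
Total moles n_T = 9.73 − 4.26X.
With p_i = (n_i/n_T)P, K_p = p_N^2 / (p_M p_Q^3).
Setting this equal to 0.0392 atm^-2 and taking the physical root (0 < X < 1) gives X = 0.458.

X = 0.458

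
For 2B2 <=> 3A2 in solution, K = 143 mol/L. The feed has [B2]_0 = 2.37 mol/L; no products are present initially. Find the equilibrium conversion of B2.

Let X = conversion of B2; extent ξ = 2.37X/2 mol/L.
Concentrations: [B2] = 2.37 − 2.37X; [A2] = 3.56X.
K = [A2]^3 / ([B2]^2).
Equating to 143 mol/L: the physical root is X = 0.823.

X = 0.823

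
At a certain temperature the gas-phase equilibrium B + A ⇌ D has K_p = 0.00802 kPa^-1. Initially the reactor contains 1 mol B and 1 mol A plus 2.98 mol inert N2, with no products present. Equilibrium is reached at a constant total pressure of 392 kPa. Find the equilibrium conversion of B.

X = 0.316

Let X = conversion of B (basis 1 mol B); extent of reaction ξ = X.
Moles: n_B = 1 − X; n_A = 1 − X; n_D = X; n_I = 2.98 (inert).
n_T = Σnᵢ = 4.98 − X.
Mole fractions y_i = n_i/n_T; K_p = p_D / (p_B p_A) with p_i = y_i·P.
Setting this equal to 0.00802 kPa^-1 and taking the physical root (0 < X < 1) gives X = 0.316.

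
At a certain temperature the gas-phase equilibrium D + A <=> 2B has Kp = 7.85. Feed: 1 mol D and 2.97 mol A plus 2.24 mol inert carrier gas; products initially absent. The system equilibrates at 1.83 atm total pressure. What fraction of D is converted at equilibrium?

X = 0.834

Take 1 mol D as basis and let X be its fractional conversion, so ξ = X.
Mole table: n_D = 1 − X; n_A = 2.97 − X; n_B = 2X; n_I = 2.24 (inert).
Since Δν = 0, n_T = 6.21 throughout.
With p_i = (n_i/n_T)P, Kp = p_B^2 / (p_D p_A).
Equating to 7.85 and solving on 0 < X < 1: X = 0.834.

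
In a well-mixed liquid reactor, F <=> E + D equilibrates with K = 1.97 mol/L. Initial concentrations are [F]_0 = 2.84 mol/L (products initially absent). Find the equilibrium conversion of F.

Let X = conversion of F; extent ξ = 2.84·X mol/L.
Concentrations: [F] = 2.84 − 2.84X; [E] = 2.84X; [D] = 2.84X.
K = [E] [D] / ([F]).
This equals 1.97 at X = 0.555 (the root in 0 < X < 1).

X = 0.555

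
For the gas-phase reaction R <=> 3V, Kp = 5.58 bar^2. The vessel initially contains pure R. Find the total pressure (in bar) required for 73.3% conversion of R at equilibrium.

P = 0.923 bar

Take 1 mol R as basis and let X be its fractional conversion, so ξ = X.
Species balance: n_R = 1 − X; n_V = 3X.
n_T = Σnᵢ = 1 + 2X.
Kp = p_V^3 / (p_R) with p_i = (n_i/n_T)·P.
At X = 0.733: the mole-fraction product g(X) = Π y_i^ν_i = 6.549. Since Kp = g(X)·P^{2}, P = (Kp/g)^(1/2) = (5.58/6.549)^(1/2) = 0.923 bar.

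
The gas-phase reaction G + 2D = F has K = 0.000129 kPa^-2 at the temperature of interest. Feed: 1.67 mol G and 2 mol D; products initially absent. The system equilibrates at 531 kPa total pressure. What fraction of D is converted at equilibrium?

X = 0.834

Basis: 2 mol D initially; let X = conversion of D. Extent ξ = X.
Species balance: n_G = 1.67 − X; n_D = 2 − 2X; n_F = X.
Total moles n_T = 3.67 − 2X.
With p_i = (n_i/n_T)P, K = p_F / (p_G p_D^2).
Equating to 0.000129 kPa^-2 and solving on 0 < X < 1: X = 0.834.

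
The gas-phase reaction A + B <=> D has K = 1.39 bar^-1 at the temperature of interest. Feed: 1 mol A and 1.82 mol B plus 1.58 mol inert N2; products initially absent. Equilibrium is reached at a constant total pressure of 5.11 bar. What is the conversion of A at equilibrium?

X = 0.685

Basis: 1 mol A initially; let X = conversion of A. Extent ξ = X.
Moles: n_A = 1 − X; n_B = 1.82 − X; n_D = X; n_I = 1.58 (inert).
Summing: n_T = 4.4 − X.
y_i = n_i/n_T, p_i = y_i·P. K = p_D / (p_A p_B).
Equating to 1.39 bar^-1 and solving on 0 < X < 1: X = 0.685.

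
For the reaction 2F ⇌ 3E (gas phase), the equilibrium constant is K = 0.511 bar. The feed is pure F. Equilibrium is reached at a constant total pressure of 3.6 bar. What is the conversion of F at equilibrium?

X = 0.290

Let X = conversion of F (basis 1 mol F); extent of reaction ξ = 0.5X.
Moles: n_F = 1 − X; n_E = 1.5X.
n_T = Σnᵢ = 1 + 0.5X.
y_i = n_i/n_T, p_i = y_i·P. K = p_E^3 / (p_F^2).
Equating to 0.511 bar and solving on 0 < X < 1: X = 0.290.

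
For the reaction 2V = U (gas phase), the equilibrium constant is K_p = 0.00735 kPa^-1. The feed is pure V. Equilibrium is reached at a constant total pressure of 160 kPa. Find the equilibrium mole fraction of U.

y_U = 0.410

Basis: 1 mol V initially; let X = conversion of V. Extent ξ = 0.5X.
Mole table: n_V = 1 − X; n_U = 0.5X.
n_T = Σnᵢ = 1 − 0.5X.
With p_i = (n_i/n_T)P, K_p = p_U / (p_V^2).
Substituting and setting equal to 0.00735 kPa^-1 gives a polynomial in X; the root in (0,1) is X = 0.581.
Then n_U = 0.291, n_T = 0.709, so y_U = 0.410.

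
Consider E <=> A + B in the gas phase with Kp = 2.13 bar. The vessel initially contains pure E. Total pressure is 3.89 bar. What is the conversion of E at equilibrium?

Let X = conversion of E (basis 1 mol E); extent of reaction ξ = X.
Moles: n_E = 1 − X; n_A = X; n_B = X.
Total moles n_T = 1 + X.
Mole fractions y_i = n_i/n_T; Kp = p_A p_B / (p_E) with p_i = y_i·P.
This yields a degree-2 equation in X; solving on (0,1), X = 0.595.

X = 0.595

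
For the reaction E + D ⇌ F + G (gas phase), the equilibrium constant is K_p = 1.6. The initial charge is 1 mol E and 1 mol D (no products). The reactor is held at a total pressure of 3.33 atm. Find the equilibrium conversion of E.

X = 0.558

Take 1 mol E as basis and let X be its fractional conversion, so ξ = X.
Species balance: n_E = 1 − X; n_D = 1 − X; n_F = X; n_G = X.
n_T stays at 2 (no change in mole number).
y_i = n_i/n_T, p_i = y_i·P. K_p = p_F p_G / (p_E p_D).
This yields a degree-2 equation in X; solving on (0,1), X = 0.558.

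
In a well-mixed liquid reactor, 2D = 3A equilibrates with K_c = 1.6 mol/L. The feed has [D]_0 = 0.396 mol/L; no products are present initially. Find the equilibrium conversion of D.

X = 0.588

Let X = conversion of D; extent ξ = 0.396X/2 mol/L.
Concentrations: [D] = 0.396 − 0.396X; [A] = 0.594X.
K_c = [A]^3 / ([D]^2).
Setting equal to 1.6 and solving for X on (0,1) gives X = 0.588.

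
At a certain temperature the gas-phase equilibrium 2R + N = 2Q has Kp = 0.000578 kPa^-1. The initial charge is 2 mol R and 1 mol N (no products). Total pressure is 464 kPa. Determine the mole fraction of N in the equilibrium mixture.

y_N = 0.282

Basis: 2 mol R initially; let X = conversion of R. Extent ξ = X.
Species balance: n_R = 2 − 2X; n_N = 1 − X; n_Q = 2X.
n_T = Σnᵢ = 3 − X.
With p_i = (n_i/n_T)P, Kp = p_Q^2 / (p_R^2 p_N).
Substituting and setting equal to 0.000578 kPa^-1 gives a polynomial in X; the root in (0,1) is X = 0.216.
Then n_N = 0.784, n_T = 2.78, so y_N = 0.282.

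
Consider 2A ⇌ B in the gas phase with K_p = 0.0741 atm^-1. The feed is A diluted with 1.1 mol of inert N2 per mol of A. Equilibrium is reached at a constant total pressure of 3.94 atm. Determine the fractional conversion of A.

Take 1 mol A as basis and let X be its fractional conversion, so ξ = 0.5X.
Moles: n_A = 1 − X; n_B = 0.5X; n_I = 1.1 (inert).
Total moles n_T = 2.1 − 0.5X.
With p_i = (n_i/n_T)P, K_p = p_B / (p_A^2).
Equating to 0.0741 atm^-1 and solving on 0 < X < 1: X = 0.191.

X = 0.191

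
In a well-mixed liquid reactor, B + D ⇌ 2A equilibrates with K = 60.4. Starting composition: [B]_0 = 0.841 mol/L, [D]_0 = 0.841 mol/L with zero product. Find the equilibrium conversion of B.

X = 0.795

Let X = conversion of B; extent ξ = 0.841·X mol/L.
Concentrations: [B] = 0.841 − 0.841X; [D] = 0.841 − 0.841X; [A] = 1.68X.
K = [A]^2 / ([B] [D]).
Equating to 60.4: the physical root is X = 0.795.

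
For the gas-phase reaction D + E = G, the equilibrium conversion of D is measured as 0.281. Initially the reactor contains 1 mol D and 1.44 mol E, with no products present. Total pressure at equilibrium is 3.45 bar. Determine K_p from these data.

K_p = 0.211 bar^-1

Take 1 mol D as basis and let X be its fractional conversion, so ξ = X.
Species balance: n_D = 1 − X; n_E = 1.44 − X; n_G = X.
n_T = Σnᵢ = 2.44 − X.
At X = 0.281: n_D = 0.719, n_E = 1.16, n_G = 0.281, n_T = 2.16.
p_i = (n_i/n_T)·P. K_p = p_G / (p_D p_E) = 0.211 bar^-1.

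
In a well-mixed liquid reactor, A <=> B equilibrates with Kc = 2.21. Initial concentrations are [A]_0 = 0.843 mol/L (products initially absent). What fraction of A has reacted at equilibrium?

X = 0.688

Let X = conversion of A; extent ξ = 0.843·X mol/L.
Concentrations: [A] = 0.843 − 0.843X; [B] = 0.843X.
Kc = [B] / ([A]).
Solving Kc = 2.21 for X ∈ (0,1): X = 0.688.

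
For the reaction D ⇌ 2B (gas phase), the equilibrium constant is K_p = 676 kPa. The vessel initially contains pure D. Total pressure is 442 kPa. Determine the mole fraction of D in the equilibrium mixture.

y_D = 0.311

Let X = conversion of D (basis 1 mol D); extent of reaction ξ = X.
Moles: n_D = 1 − X; n_B = 2X.
n_T = Σnᵢ = 1 + X.
Mole fractions y_i = n_i/n_T; K_p = p_B^2 / (p_D) with p_i = y_i·P.
Substituting and setting equal to 676 kPa gives a polynomial in X; the root in (0,1) is X = 0.526.
Then n_D = 0.474, n_T = 1.53, so y_D = 0.311.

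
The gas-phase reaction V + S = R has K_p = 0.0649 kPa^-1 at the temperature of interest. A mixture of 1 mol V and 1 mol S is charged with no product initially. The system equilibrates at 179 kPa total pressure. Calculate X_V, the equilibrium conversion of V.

Take 1 mol V as basis and let X be its fractional conversion, so ξ = X.
Mole table: n_V = 1 − X; n_S = 1 − X; n_R = X.
n_T = Σnᵢ = 2 − X.
Mole fractions y_i = n_i/n_T; K_p = p_R / (p_V p_S) with p_i = y_i·P.
Setting this equal to 0.0649 kPa^-1 and taking the physical root (0 < X < 1) gives X = 0.718.

X = 0.718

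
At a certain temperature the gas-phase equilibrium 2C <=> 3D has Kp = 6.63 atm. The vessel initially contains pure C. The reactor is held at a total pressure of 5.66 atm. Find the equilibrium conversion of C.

Basis: 1 mol C initially; let X = conversion of C. Extent ξ = 0.5X.
Mole table: n_C = 1 − X; n_D = 1.5X.
n_T = Σnᵢ = 1 + 0.5X.
Mole fractions y_i = n_i/n_T; Kp = p_D^3 / (p_C^2) with p_i = y_i·P.
Substituting and setting equal to 6.63 atm gives a polynomial in X; the root in (0,1) is X = 0.485.

X = 0.485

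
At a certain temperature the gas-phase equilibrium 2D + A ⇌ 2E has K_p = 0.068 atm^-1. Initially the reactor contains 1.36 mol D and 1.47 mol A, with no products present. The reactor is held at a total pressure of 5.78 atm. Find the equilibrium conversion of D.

Let X = conversion of D (basis 1.36 mol D); extent of reaction ξ = 0.68X.
Moles: n_D = 1.36 − 1.36X; n_A = 1.47 − 0.68X; n_E = 1.36X.
Total moles n_T = 2.83 − 0.68X.
Mole fractions y_i = n_i/n_T; K_p = p_E^2 / (p_D^2 p_A) with p_i = y_i·P.
This yields a degree-3 equation in X; solving on (0,1), X = 0.303.

X = 0.303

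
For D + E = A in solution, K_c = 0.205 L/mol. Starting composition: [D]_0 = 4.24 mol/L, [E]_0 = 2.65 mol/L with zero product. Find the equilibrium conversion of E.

Let X = conversion of E; extent ξ = 2.65·X mol/L.
Concentrations: [D] = 4.24 − 2.65X; [E] = 2.65 − 2.65X; [A] = 2.65X.
K_c = [A] / ([D] [E]).
Solving K_c = 0.205 for X ∈ (0,1): X = 0.396.

X = 0.396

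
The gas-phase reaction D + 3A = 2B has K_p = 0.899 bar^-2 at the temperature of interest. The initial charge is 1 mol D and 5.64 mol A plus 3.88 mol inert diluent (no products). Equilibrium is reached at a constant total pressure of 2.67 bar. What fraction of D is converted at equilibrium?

Let X = conversion of D (basis 1 mol D); extent of reaction ξ = X.
At extent ξ: n_D = 1 − X; n_A = 5.64 − 3X; n_B = 2X; n_I = 3.88 (inert).
Summing: n_T = 10.5 − 2X.
With p_i = (n_i/n_T)P, K_p = p_B^2 / (p_D p_A^3).
Equating to 0.899 bar^-2 and solving on 0 < X < 1: X = 0.619.

X = 0.619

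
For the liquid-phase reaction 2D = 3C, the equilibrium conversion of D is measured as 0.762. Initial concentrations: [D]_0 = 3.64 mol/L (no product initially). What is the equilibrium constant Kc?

Kc = 96 mol/L

Let X = conversion of D.
Concentrations: [D] = 3.64 − 3.64X; [C] = 5.46X.
At X = 0.762: [D] = 0.866, [C] = 4.16.
Kc = [C]^3 / ([D]^2) = 96 mol/L.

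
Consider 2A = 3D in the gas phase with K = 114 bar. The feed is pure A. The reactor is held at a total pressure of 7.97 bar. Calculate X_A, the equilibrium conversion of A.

X = 0.737

Basis: 1 mol A initially; let X = conversion of A. Extent ξ = 0.5X.
Mole table: n_A = 1 − X; n_D = 1.5X.
Summing: n_T = 1 + 0.5X.
With p_i = (n_i/n_T)P, K = p_D^3 / (p_A^2).
This yields a degree-3 equation in X; solving on (0,1), X = 0.737.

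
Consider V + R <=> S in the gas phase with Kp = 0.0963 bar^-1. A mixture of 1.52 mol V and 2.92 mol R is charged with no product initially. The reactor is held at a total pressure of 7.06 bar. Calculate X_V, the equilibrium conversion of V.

Basis: 1.52 mol V initially; let X = conversion of V. Extent ξ = 1.52X.
Mole table: n_V = 1.52 − 1.52X; n_R = 2.92 − 1.52X; n_S = 1.52X.
n_T = Σnᵢ = 4.44 − 1.52X.
With p_i = (n_i/n_T)P, Kp = p_S / (p_V p_R).
This yields a degree-2 equation in X; solving on (0,1), X = 0.296.

X = 0.296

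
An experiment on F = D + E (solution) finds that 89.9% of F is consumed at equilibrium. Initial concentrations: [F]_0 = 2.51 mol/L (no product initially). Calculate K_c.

K_c = 20.1 mol/L

Let X = conversion of F.
Concentrations: [F] = 2.51 − 2.51X; [D] = 2.51X; [E] = 2.51X.
At X = 0.899: [F] = 0.254, [D] = 2.26, [E] = 2.26.
K_c = [D] [E] / ([F]) = 20.1 mol/L.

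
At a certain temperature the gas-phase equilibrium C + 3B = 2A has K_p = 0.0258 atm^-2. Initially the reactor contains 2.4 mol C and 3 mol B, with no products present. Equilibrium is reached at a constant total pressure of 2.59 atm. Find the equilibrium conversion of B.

X = 0.221

Take 3 mol B as basis and let X be its fractional conversion, so ξ = X.
Mole table: n_C = 2.4 − X; n_B = 3 − 3X; n_A = 2X.
Summing: n_T = 5.4 − 2X.
y_i = n_i/n_T, p_i = y_i·P. K_p = p_A^2 / (p_C p_B^3).
Equating to 0.0258 atm^-2 and solving on 0 < X < 1: X = 0.221.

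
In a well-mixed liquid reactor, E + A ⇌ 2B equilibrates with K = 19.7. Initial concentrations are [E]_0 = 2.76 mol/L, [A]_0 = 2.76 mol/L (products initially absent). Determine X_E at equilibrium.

Let X = conversion of E; extent ξ = 2.76·X mol/L.
Concentrations: [E] = 2.76 − 2.76X; [A] = 2.76 − 2.76X; [B] = 5.52X.
K = [B]^2 / ([E] [A]).
Solving K = 19.7 for X ∈ (0,1): X = 0.689.

X = 0.689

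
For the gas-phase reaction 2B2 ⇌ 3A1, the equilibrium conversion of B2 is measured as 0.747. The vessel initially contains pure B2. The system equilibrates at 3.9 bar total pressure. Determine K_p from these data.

K_p = 62.4 bar

Let X = conversion of B2 (basis 1 mol B2); extent of reaction ξ = 0.5X.
At extent ξ: n_B2 = 1 − X; n_A1 = 1.5X.
Summing: n_T = 1 + 0.5X.
At X = 0.747: n_B2 = 0.253, n_A1 = 1.12, n_T = 1.37.
p_i = (n_i/n_T)·P. K_p = p_A1^3 / (p_B2^2) = 62.4 bar.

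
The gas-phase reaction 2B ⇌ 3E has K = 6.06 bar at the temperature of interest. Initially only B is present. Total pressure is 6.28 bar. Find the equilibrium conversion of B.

X = 0.465

Basis: 1 mol B initially; let X = conversion of B. Extent ξ = 0.5X.
Species balance: n_B = 1 − X; n_E = 1.5X.
n_T = Σnᵢ = 1 + 0.5X.
Mole fractions y_i = n_i/n_T; K = p_E^3 / (p_B^2) with p_i = y_i·P.
Setting this equal to 6.06 bar and taking the physical root (0 < X < 1) gives X = 0.465.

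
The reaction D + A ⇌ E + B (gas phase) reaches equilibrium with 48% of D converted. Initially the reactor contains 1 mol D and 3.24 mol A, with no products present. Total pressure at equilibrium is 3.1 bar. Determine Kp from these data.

Take 1 mol D as basis and let X be its fractional conversion, so ξ = X.
Moles: n_D = 1 − X; n_A = 3.24 − X; n_E = X; n_B = X.
Since Δν = 0, n_T = 4.24 throughout.
At X = 0.48: n_D = 0.52, n_A = 2.76, n_E = 0.48, n_B = 0.48, n_T = 4.24.
p_i = (n_i/n_T)·P. Kp = p_E p_B / (p_D p_A) = 0.161.

Kp = 0.161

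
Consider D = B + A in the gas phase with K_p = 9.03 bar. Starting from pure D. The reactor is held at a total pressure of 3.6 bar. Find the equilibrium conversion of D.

X = 0.846

Let X = conversion of D (basis 1 mol D); extent of reaction ξ = X.
Mole table: n_D = 1 − X; n_B = X; n_A = X.
n_T = Σnᵢ = 1 + X.
y_i = n_i/n_T, p_i = y_i·P. K_p = p_B p_A / (p_D).
Equating to 9.03 bar and solving on 0 < X < 1: X = 0.846.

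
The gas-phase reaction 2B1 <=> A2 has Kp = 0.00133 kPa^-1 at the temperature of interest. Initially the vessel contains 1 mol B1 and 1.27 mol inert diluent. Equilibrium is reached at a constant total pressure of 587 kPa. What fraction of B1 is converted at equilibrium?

X = 0.332

Let X = conversion of B1 (basis 1 mol B1); extent of reaction ξ = 0.5X.
Moles: n_B1 = 1 − X; n_A2 = 0.5X; n_I = 1.27 (inert).
Total moles n_T = 2.27 − 0.5X.
y_i = n_i/n_T, p_i = y_i·P. Kp = p_A2 / (p_B1^2).
This yields a degree-2 equation in X; solving on (0,1), X = 0.332.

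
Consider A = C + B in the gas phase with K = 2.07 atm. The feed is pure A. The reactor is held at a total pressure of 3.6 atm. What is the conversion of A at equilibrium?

Take 1 mol A as basis and let X be its fractional conversion, so ξ = X.
Species balance: n_A = 1 − X; n_C = X; n_B = X.
n_T = Σnᵢ = 1 + X.
Mole fractions y_i = n_i/n_T; K = p_C p_B / (p_A) with p_i = y_i·P.
Equating to 2.07 atm and solving on 0 < X < 1: X = 0.604.

X = 0.604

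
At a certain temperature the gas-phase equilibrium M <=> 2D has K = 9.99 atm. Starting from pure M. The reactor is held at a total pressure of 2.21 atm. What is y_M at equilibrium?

Take 1 mol M as basis and let X be its fractional conversion, so ξ = X.
Moles: n_M = 1 − X; n_D = 2X.
Total moles n_T = 1 + X.
y_i = n_i/n_T, p_i = y_i·P. K = p_D^2 / (p_M).
Equating to 9.99 atm and solving on 0 < X < 1: X = 0.728.
Then n_M = 0.272, n_T = 1.73, so y_M = 0.157.

y_M = 0.157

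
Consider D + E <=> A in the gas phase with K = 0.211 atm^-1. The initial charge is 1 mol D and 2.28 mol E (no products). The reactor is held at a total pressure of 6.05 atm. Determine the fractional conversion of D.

Basis: 1 mol D initially; let X = conversion of D. Extent ξ = X.
Species balance: n_D = 1 − X; n_E = 2.28 − X; n_A = X.
Total moles n_T = 3.28 − X.
With p_i = (n_i/n_T)P, K = p_A / (p_D p_E).
Equating to 0.211 atm^-1 and solving on 0 < X < 1: X = 0.452.

X = 0.452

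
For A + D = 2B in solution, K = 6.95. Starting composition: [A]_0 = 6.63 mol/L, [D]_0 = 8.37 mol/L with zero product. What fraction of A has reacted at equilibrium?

Let X = conversion of A; extent ξ = 6.63·X mol/L.
Concentrations: [A] = 6.63 − 6.63X; [D] = 8.37 − 6.63X; [B] = 13.3X.
K = [B]^2 / ([A] [D]).
Equating to 6.95: the physical root is X = 0.633.

X = 0.633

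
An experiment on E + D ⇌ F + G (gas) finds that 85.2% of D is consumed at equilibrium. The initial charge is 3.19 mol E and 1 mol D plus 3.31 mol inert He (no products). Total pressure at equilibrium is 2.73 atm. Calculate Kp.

Let X = conversion of D (basis 1 mol D); extent of reaction ξ = X.
At extent ξ: n_E = 3.19 − X; n_D = 1 − X; n_F = X; n_G = X; n_I = 3.31 (inert).
n_T stays at 7.5 (no change in mole number).
At X = 0.852: n_E = 2.34, n_D = 0.148, n_F = 0.852, n_G = 0.852, n_T = 7.5.
p_i = (n_i/n_T)·P. Kp = p_F p_G / (p_E p_D) = 2.1.

Kp = 2.1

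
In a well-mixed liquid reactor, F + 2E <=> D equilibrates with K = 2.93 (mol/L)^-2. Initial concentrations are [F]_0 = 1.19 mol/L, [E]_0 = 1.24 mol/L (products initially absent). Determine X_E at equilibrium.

X = 0.659

Let X = conversion of E; extent ξ = 1.24X/2 mol/L.
Concentrations: [F] = 1.19 − 0.62X; [E] = 1.24 − 1.24X; [D] = 0.62X.
K = [D] / ([F] [E]^2).
Equating to 2.93 (mol/L)^-2: the physical root is X = 0.659.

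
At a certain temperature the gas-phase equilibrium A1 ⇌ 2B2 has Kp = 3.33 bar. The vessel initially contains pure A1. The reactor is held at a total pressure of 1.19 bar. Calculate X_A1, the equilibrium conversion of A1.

Let X = conversion of A1 (basis 1 mol A1); extent of reaction ξ = X.
At extent ξ: n_A1 = 1 − X; n_B2 = 2X.
Summing: n_T = 1 + X.
y_i = n_i/n_T, p_i = y_i·P. Kp = p_B2^2 / (p_A1).
Substituting and setting equal to 3.33 bar gives a polynomial in X; the root in (0,1) is X = 0.642.

X = 0.642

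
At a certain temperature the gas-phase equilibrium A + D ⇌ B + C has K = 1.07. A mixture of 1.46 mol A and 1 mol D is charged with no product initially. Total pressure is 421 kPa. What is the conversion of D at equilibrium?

X = 0.603

Basis: 1 mol D initially; let X = conversion of D. Extent ξ = X.
Moles: n_A = 1.46 − X; n_D = 1 − X; n_B = X; n_C = X.
Total moles n_T = 2.46 (Δν = 0, constant).
With p_i = (n_i/n_T)P, K = p_B p_C / (p_A p_D).
Substituting and setting equal to 1.07 gives a polynomial in X; the root in (0,1) is X = 0.603.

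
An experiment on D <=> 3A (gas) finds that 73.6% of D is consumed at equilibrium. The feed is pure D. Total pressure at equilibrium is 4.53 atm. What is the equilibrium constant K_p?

K_p = 137 atm^2

Let X = conversion of D (basis 1 mol D); extent of reaction ξ = X.
Moles: n_D = 1 − X; n_A = 3X.
Summing: n_T = 1 + 2X.
At X = 0.736: n_D = 0.264, n_A = 2.21, n_T = 2.47.
p_i = (n_i/n_T)·P. K_p = p_A^3 / (p_D) = 137 atm^2.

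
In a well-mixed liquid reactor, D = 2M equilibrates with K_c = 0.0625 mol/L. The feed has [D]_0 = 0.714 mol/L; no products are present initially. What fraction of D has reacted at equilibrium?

X = 0.137

Let X = conversion of D; extent ξ = 0.714·X mol/L.
Concentrations: [D] = 0.714 − 0.714X; [M] = 1.43X.
K_c = [M]^2 / ([D]).
Equating to 0.0625 mol/L: the physical root is X = 0.137.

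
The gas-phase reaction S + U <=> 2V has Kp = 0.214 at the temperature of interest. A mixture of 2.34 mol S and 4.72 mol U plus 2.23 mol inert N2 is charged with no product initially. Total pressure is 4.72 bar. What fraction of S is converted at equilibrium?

X = 0.263

Basis: 2.34 mol S initially; let X = conversion of S. Extent ξ = 2.34X.
Mole table: n_S = 2.34 − 2.34X; n_U = 4.72 − 2.34X; n_V = 4.68X; n_I = 2.23 (inert).
n_T stays at 9.29 (no change in mole number).
y_i = n_i/n_T, p_i = y_i·P. Kp = p_V^2 / (p_S p_U).
Substituting and setting equal to 0.214 gives a polynomial in X; the root in (0,1) is X = 0.263.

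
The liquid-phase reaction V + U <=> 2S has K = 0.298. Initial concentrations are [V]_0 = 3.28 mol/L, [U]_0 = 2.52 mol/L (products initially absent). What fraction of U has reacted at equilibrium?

Let X = conversion of U; extent ξ = 2.52·X mol/L.
Concentrations: [V] = 3.28 − 2.52X; [U] = 2.52 − 2.52X; [S] = 5.04X.
K = [S]^2 / ([V] [U]).
Equating to 0.298: the physical root is X = 0.244.

X = 0.244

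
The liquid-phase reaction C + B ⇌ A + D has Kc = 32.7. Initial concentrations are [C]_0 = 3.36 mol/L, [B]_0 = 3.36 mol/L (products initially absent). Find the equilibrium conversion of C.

Let X = conversion of C; extent ξ = 3.36·X mol/L.
Concentrations: [C] = 3.36 − 3.36X; [B] = 3.36 − 3.36X; [A] = 3.36X; [D] = 3.36X.
Kc = [A] [D] / ([C] [B]).
Solving Kc = 32.7 for X ∈ (0,1): X = 0.851.

X = 0.851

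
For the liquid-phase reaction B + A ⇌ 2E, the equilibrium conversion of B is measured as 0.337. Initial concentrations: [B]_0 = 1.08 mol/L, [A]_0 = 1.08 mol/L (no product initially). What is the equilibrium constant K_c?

K_c = 1.03

Let X = conversion of B.
Concentrations: [B] = 1.08 − 1.08X; [A] = 1.08 − 1.08X; [E] = 2.16X.
At X = 0.337: [B] = 0.716, [A] = 0.716, [E] = 0.728.
K_c = [E]^2 / ([B] [A]) = 1.03.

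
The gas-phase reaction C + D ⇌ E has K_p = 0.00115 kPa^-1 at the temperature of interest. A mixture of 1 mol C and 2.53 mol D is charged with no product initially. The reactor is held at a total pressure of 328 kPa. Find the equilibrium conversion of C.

X = 0.209

Take 1 mol C as basis and let X be its fractional conversion, so ξ = X.
At extent ξ: n_C = 1 − X; n_D = 2.53 − X; n_E = X.
Total moles n_T = 3.53 − X.
Mole fractions y_i = n_i/n_T; K_p = p_E / (p_C p_D) with p_i = y_i·P.
Equating to 0.00115 kPa^-1 and solving on 0 < X < 1: X = 0.209.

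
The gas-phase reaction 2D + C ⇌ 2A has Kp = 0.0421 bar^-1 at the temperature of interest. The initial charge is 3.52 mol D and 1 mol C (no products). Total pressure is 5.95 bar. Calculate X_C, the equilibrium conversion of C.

X = 0.298

Let X = conversion of C (basis 1 mol C); extent of reaction ξ = X.
At extent ξ: n_D = 3.52 − 2X; n_C = 1 − X; n_A = 2X.
Total moles n_T = 4.52 − X.
With p_i = (n_i/n_T)P, Kp = p_A^2 / (p_D^2 p_C).
Setting this equal to 0.0421 bar^-1 and taking the physical root (0 < X < 1) gives X = 0.298.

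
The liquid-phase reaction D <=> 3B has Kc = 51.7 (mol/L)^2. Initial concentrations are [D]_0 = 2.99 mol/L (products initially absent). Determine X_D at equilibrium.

X = 0.481

Let X = conversion of D; extent ξ = 2.99·X mol/L.
Concentrations: [D] = 2.99 − 2.99X; [B] = 8.97X.
Kc = [B]^3 / ([D]).
Solving Kc = 51.7 for X ∈ (0,1): X = 0.481.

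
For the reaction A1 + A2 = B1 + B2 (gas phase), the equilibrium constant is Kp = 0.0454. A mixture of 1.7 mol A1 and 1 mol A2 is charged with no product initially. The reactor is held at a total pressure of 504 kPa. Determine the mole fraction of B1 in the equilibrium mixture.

y_B1 = 0.084

Basis: 1 mol A2 initially; let X = conversion of A2. Extent ξ = X.
At extent ξ: n_A1 = 1.7 − X; n_A2 = 1 − X; n_B1 = X; n_B2 = X.
Since Δν = 0, n_T = 2.7 throughout.
With p_i = (n_i/n_T)P, Kp = p_B1 p_B2 / (p_A1 p_A2).
This yields a degree-2 equation in X; solving on (0,1), X = 0.227.
Then n_B1 = 0.227, n_T = 2.7, so y_B1 = 0.084.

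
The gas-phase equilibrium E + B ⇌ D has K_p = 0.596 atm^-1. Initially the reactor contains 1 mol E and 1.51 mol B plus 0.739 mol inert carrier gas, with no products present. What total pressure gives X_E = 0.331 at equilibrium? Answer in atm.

Basis: 1 mol E initially; let X = conversion of E. Extent ξ = X.
Moles: n_E = 1 − X; n_B = 1.51 − X; n_D = X; n_I = 0.739 (inert).
Summing: n_T = 3.25 − X.
K_p = p_D / (p_E p_B) with p_i = (n_i/n_T)·P.
At X = 0.331: the mole-fraction product g(X) = Π y_i^ν_i = 1.225. Since K_p = g(X)·P^{-1}, P = (g/K_p)^(1/1) = (1.225/0.596)^(1/1) = 2.05 atm.

P = 2.05 atm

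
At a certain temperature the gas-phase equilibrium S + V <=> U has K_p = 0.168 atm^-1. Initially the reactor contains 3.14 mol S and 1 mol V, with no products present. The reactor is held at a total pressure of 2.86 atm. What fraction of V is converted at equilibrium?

X = 0.263

Basis: 1 mol V initially; let X = conversion of V. Extent ξ = X.
At extent ξ: n_S = 3.14 − X; n_V = 1 − X; n_U = X.
Total moles n_T = 4.14 − X.
y_i = n_i/n_T, p_i = y_i·P. K_p = p_U / (p_S p_V).
Setting this equal to 0.168 atm^-1 and taking the physical root (0 < X < 1) gives X = 0.263.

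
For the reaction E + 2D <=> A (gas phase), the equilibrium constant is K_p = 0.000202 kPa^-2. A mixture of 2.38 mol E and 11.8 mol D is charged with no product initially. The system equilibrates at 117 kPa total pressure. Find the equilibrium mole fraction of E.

y_E = 0.079

Take 2.38 mol E as basis and let X be its fractional conversion, so ξ = 2.38X.
Species balance: n_E = 2.38 − 2.38X; n_D = 11.8 − 4.76X; n_A = 2.38X.
Summing: n_T = 14.2 − 4.76X.
Mole fractions y_i = n_i/n_T; K_p = p_A / (p_E p_D^2) with p_i = y_i·P.
Equating to 0.000202 kPa^-2 and solving on 0 < X < 1: X = 0.631.
Then n_E = 0.877, n_T = 11.2, so y_E = 0.079.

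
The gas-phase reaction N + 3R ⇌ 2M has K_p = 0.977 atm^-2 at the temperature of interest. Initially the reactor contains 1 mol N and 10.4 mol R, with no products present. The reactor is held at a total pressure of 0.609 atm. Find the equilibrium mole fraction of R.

Let X = conversion of N (basis 1 mol N); extent of reaction ξ = X.
Mole table: n_N = 1 − X; n_R = 10.4 − 3X; n_M = 2X.
Summing: n_T = 11.4 − 2X.
With p_i = (n_i/n_T)P, K_p = p_M^2 / (p_N p_R^3).
Substituting and setting equal to 0.977 atm^-2 gives a polynomial in X; the root in (0,1) is X = 0.525.
Then n_R = 8.82, n_T = 10.3, so y_R = 0.853.

y_R = 0.853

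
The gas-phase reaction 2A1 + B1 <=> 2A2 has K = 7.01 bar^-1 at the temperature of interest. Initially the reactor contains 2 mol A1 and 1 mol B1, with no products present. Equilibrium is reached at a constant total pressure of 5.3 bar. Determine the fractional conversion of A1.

X = 0.691

Take 2 mol A1 as basis and let X be its fractional conversion, so ξ = X.
Mole table: n_A1 = 2 − 2X; n_B1 = 1 − X; n_A2 = 2X.
n_T = Σnᵢ = 3 − X.
y_i = n_i/n_T, p_i = y_i·P. K = p_A2^2 / (p_A1^2 p_B1).
Substituting and setting equal to 7.01 bar^-1 gives a polynomial in X; the root in (0,1) is X = 0.691.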